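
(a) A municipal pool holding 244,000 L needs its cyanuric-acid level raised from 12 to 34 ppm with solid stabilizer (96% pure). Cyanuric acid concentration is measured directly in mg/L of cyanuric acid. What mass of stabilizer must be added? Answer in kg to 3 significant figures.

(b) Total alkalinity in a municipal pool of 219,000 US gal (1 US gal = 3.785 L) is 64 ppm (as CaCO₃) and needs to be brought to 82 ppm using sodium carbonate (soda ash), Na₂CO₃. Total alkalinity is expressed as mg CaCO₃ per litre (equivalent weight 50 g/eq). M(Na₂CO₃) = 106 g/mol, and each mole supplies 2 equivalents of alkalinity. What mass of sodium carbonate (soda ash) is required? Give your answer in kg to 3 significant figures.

(a) CYA to add: (34 − 12) = 22 mg/L × 244,000 L = 5368 g cyanuric acid.
(a) At 96% purity: 5368 / 0.96 = 5592 g product.

(b) Volume: 219,000 US gal × 3.785 L/gal = 828,915 L.
(b) Alkalinity to add: (82 − 64) = 18 mg/L as CaCO₃ × 828,915 L = 14,920 g as CaCO₃.
(b) Equivalents: 14,920 g ÷ 50 g/eq = 298.4 eq.
(b) Each mole of Na₂CO₃ supplies 2 eq, so 298.4 / 2 = 149.2 mol.
(b) Mass: 149.2 mol × 106 g/mol = 15,820 g.

(a) 5.59 kg; (b) 15.8 kg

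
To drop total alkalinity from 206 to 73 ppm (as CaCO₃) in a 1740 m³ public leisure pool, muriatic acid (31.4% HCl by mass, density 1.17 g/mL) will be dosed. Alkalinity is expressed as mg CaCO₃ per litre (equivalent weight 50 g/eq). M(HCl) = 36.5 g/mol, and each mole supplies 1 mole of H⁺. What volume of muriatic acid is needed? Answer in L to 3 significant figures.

Volume: 1740 m³ = 1,740,000 L.
Alkalinity to neutralize: (206 − 73) = 133 mg/L as CaCO₃ × 1,740,000 L = 231,400 g as CaCO₃.
Equivalents of H⁺ required: 231,400 ÷ 50 g/eq = 4628 eq = 4628 mol HCl.
Mass of HCl: 4628 × 36.5 = 168,900 g.
Mass of 31.4% solution: 168,900 / 0.314 = 538,000 g.
Volume: 538,000 g ÷ 1.17 g/mL = 459,800 mL.

460 L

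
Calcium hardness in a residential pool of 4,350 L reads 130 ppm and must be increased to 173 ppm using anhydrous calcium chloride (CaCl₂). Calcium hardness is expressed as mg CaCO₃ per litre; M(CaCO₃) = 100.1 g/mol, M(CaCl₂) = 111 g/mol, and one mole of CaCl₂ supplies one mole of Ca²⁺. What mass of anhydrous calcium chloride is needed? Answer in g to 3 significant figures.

207 g

Hardness to add: (173 − 130) = 43 mg/L as CaCO₃ × 4,350 L = 187.1 g as CaCO₃.
Moles of Ca²⁺ (1 mol Ca²⁺ ≡ 1 mol CaCO₃): 187.1 / 100.1 g/mol = 1.869 mol.
Mass of CaCl₂: 1.869 × 111 = 207.4 g.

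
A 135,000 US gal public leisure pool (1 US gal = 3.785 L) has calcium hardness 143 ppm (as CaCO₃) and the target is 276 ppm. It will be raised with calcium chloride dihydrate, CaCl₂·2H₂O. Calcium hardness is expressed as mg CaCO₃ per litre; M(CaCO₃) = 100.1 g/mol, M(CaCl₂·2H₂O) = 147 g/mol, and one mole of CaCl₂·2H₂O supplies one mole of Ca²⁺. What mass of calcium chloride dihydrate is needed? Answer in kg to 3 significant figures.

99.8 kg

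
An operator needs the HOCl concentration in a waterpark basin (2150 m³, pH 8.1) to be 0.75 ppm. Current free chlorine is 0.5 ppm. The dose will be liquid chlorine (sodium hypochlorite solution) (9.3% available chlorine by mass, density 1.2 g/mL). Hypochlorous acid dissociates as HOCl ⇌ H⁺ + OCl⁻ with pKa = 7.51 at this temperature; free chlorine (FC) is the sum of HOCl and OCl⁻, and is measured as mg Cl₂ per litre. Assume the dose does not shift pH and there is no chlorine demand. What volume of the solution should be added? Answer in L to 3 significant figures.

61.0 L

Volume: 2150 m³ = 2,150,000 L.
[OCl⁻]/[HOCl] = 10^(pH − pKa) = 10^(8.1 − 7.51) = 3.89; fraction as HOCl = 1/(1 + 3.89) = 0.2045.
Free chlorine required for 0.75 ppm HOCl: 0.75 / 0.2045 = 3.668 ppm.
FC to add: 3.668 − 0.5 = 3.168 mg/L as Cl₂.
Cl₂ equivalent: 3.168 mg/L × 2,150,000 L = 6811 g.
Product at 9.3% available Cl: 6811 / 0.093 = 73,230 g.
Volume: 73,230 g ÷ 1.2 g/mL = 61,030 mL.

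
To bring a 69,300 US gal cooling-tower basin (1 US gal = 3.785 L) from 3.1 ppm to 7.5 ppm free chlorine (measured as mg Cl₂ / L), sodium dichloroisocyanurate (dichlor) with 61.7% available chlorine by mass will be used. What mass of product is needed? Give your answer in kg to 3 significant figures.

Volume: 69,300 US gal × 3.785 L/gal = 262,300 L.
Chlorine deficit: 7.5 − 3.1 = 4.4 ppm = 4.4 mg/L as Cl₂.
Cl₂ equivalent needed: 4.4 mg/L × 262,300 L = 1,154,000 mg = 1154 g.
Product at 61.7% available chlorine: 1154 / 0.617 = 1871 g.

1.87 kg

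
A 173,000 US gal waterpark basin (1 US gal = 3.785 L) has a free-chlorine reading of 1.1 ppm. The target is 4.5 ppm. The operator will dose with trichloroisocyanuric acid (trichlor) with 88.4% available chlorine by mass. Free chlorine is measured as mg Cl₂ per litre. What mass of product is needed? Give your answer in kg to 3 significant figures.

Volume: 173,000 US gal × 3.785 L/gal = 654,805 L.
Chlorine deficit: 4.5 − 1.1 = 3.4 ppm = 3.4 mg/L as Cl₂.
Cl₂ equivalent needed: 3.4 mg/L × 654,805 L = 2,226,000 mg = 2226 g.
Product at 88.4% available chlorine: 2226 / 0.884 = 2518 g.

2.52 kg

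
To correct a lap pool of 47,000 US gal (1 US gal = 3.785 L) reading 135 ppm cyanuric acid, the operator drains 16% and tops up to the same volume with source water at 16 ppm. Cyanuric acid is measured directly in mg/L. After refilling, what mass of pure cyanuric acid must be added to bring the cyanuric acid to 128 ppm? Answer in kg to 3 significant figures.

Volume: 47,000 US gal × 3.785 L/gal = 177,895 L.
After draining 16% and refilling: 135 × 0.84 + 16 × 0.16 = 115.96 ppm.
Deficit to target: 128 − 115.96 = 12.04 mg/L.
Mass: 12.04 mg/L × 177,895 L = 2142 g cyanuric acid.

2.14 kg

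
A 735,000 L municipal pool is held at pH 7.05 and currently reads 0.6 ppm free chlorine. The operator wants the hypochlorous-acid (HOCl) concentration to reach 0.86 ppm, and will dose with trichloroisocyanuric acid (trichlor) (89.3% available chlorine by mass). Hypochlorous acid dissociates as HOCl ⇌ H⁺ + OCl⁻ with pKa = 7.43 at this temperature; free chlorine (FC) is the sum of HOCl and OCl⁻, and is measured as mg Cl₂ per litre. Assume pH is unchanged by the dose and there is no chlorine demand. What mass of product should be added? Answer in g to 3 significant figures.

509 g

[OCl⁻]/[HOCl] = 10^(pH − pKa) = 10^(7.05 − 7.43) = 0.4169; fraction as HOCl = 1/(1 + 0.4169) = 0.7058.
Free chlorine required for 0.86 ppm HOCl: 0.86 / 0.7058 = 1.219 ppm.
FC to add: 1.219 − 0.6 = 0.6185 mg/L as Cl₂.
Cl₂ equivalent: 0.6185 mg/L × 735,000 L = 454.6 g.
Product at 89.3% available Cl: 454.6 / 0.893 = 509.1 g.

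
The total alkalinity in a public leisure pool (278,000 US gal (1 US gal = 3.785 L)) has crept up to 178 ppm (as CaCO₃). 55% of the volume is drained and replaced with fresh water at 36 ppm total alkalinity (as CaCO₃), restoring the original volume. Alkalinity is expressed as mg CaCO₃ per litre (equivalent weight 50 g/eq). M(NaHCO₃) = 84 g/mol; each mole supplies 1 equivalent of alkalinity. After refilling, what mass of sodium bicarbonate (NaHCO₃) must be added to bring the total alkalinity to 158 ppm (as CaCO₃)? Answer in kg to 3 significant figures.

Volume: 278,000 US gal × 3.785 L/gal = 1,052,230 L.
After draining 55% and refilling: 178 × 0.45 + 36 × 0.55 = 99.9 ppm.
Deficit to target: 158 − 99.9 = 58.1 mg/L.
As CaCO₃: 58.1 mg/L × 1,052,230 L = 61,130 g; ÷ 50 g/eq ÷ 1 = 1223 mol NaHCO₃.
Mass: 1223 × 84 = 102,700 g.

103 kg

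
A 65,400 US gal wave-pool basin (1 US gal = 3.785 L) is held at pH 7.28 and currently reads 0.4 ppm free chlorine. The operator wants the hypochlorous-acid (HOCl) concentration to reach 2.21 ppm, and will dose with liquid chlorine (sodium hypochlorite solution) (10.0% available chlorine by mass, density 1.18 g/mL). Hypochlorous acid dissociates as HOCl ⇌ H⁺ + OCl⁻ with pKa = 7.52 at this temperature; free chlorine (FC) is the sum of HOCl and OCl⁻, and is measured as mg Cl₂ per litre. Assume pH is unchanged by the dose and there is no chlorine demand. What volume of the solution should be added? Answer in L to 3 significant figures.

6.46 L

Volume: 65,400 US gal × 3.785 L/gal = 247,539 L.
[OCl⁻]/[HOCl] = 10^(pH − pKa) = 10^(7.28 − 7.52) = 0.5754; fraction as HOCl = 1/(1 + 0.5754) = 0.6347.
Free chlorine required for 2.21 ppm HOCl: 2.21 / 0.6347 = 3.482 ppm.
FC to add: 3.482 − 0.4 = 3.082 mg/L as Cl₂.
Cl₂ equivalent: 3.082 mg/L × 247,539 L = 762.8 g.
Product at 10.0% available Cl: 762.8 / 0.1 = 7628 g.
Volume: 7628 g ÷ 1.18 g/mL = 6465 mL.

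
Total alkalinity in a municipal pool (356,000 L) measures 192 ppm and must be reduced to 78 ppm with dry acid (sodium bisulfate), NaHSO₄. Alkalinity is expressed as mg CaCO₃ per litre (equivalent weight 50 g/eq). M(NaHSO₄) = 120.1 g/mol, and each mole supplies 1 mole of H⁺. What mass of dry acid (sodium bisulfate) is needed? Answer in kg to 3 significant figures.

Alkalinity to neutralize: (192 − 78) = 114 mg/L as CaCO₃ × 356,000 L = 40,580 g as CaCO₃.
Equivalents of H⁺ required: 40,580 ÷ 50 g/eq = 811.7 eq = 811.7 mol NaHSO₄.
Mass of NaHSO₄: 811.7 × 120.1 = 97,480 g.

97.5 kg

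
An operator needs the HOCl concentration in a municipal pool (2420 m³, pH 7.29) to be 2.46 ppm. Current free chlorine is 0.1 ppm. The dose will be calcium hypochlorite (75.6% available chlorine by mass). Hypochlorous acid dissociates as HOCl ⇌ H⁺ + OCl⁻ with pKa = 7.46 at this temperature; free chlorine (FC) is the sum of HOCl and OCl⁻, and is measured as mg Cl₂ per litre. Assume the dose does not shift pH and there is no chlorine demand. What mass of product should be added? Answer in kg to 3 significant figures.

12.9 kg

Volume: 2420 m³ = 2,420,000 L.
[OCl⁻]/[HOCl] = 10^(pH − pKa) = 10^(7.29 − 7.46) = 0.6761; fraction as HOCl = 1/(1 + 0.6761) = 0.5966.
Free chlorine required for 2.46 ppm HOCl: 2.46 / 0.5966 = 4.123 ppm.
FC to add: 4.123 − 0.1 = 4.023 mg/L as Cl₂.
Cl₂ equivalent: 4.023 mg/L × 2,420,000 L = 9736 g.
Product at 75.6% available Cl: 9736 / 0.756 = 12,880 g.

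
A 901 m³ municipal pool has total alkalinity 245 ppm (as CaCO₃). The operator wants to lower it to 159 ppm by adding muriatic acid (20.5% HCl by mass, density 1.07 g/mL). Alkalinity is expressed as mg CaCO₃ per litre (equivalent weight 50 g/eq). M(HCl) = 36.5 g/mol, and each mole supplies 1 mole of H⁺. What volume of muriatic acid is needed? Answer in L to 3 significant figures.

258 L

Volume: 901 m³ = 901,000 L.
Alkalinity to neutralize: (245 − 159) = 86 mg/L as CaCO₃ × 901,000 L = 77,490 g as CaCO₃.
Equivalents of H⁺ required: 77,490 ÷ 50 g/eq = 1550 eq = 1550 mol HCl.
Mass of HCl: 1550 × 36.5 = 56,560 g.
Mass of 20.5% solution: 56,560 / 0.205 = 275,900 g.
Volume: 275,900 g ÷ 1.07 g/mL = 257,900 mL.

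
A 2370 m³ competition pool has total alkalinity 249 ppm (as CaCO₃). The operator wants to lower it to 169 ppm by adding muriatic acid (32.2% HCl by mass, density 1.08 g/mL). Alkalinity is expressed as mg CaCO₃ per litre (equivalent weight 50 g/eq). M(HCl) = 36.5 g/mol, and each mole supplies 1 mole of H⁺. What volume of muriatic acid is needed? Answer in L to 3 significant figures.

398 L

Volume: 2370 m³ = 2,370,000 L.
Alkalinity to neutralize: (249 − 169) = 80 mg/L as CaCO₃ × 2,370,000 L = 189,600 g as CaCO₃.
Equivalents of H⁺ required: 189,600 ÷ 50 g/eq = 3792 eq = 3792 mol HCl.
Mass of HCl: 3792 × 36.5 = 138,400 g.
Mass of 32.2% solution: 138,400 / 0.322 = 429,800 g.
Volume: 429,800 g ÷ 1.08 g/mL = 398,000 mL.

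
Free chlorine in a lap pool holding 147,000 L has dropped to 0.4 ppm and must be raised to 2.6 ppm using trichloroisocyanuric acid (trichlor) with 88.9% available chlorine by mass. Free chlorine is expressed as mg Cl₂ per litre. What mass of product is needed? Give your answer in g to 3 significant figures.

Chlorine deficit: 2.6 − 0.4 = 2.2 ppm = 2.2 mg/L as Cl₂.
Cl₂ equivalent needed: 2.2 mg/L × 147,000 L = 323,400 mg = 323.4 g.
Product at 88.9% available chlorine: 323.4 / 0.889 = 363.8 g.

364 g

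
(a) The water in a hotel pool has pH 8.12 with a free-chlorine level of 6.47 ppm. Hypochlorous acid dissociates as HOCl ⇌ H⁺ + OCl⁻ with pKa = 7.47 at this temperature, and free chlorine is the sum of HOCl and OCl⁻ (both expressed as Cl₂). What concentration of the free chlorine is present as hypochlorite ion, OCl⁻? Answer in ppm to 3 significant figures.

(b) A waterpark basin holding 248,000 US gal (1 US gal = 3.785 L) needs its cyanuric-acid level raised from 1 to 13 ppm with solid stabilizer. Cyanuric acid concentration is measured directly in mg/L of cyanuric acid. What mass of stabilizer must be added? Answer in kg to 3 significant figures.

(a) 5.29 ppm; (b) 11.3 kg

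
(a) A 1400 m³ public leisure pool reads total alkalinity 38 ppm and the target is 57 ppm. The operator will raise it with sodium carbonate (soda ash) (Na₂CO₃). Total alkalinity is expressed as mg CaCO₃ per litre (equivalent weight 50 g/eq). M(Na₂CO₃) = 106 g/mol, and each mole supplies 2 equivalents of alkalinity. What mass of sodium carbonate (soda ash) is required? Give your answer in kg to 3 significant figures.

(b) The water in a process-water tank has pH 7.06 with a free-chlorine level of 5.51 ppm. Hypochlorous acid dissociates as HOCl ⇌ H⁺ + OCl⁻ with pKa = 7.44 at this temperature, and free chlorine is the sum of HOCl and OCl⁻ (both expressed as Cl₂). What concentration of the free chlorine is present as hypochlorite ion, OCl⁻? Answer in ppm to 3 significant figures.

(a) 28.2 kg; (b) 1.62 ppm

(a) Volume: 1400 m³ = 1,400,000 L.
(a) Alkalinity to add: (57 − 38) = 19 mg/L as CaCO₃ × 1,400,000 L = 26,600 g as CaCO₃.
(a) Equivalents: 26,600 g ÷ 50 g/eq = 532 eq.
(a) Each mole of Na₂CO₃ supplies 2 eq, so 532 / 2 = 266 mol.
(a) Mass: 266 mol × 106 g/mol = 28,200 g.

(b) [OCl⁻]/[HOCl] = 10^(pH − pKa) = 10^(7.06 − 7.44) = 10^-0.38 = 0.4169.
(b) Fraction as HOCl = 1 / (1 + 0.4169) = 0.7058.
(b) OCl⁻ = (1 − 0.7058) × 5.51 ppm = 1.621 ppm.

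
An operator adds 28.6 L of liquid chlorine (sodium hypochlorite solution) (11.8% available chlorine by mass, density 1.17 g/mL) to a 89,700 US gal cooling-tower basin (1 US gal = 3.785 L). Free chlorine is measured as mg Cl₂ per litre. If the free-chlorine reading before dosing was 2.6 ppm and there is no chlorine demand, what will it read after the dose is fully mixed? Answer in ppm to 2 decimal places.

Volume: 89,700 US gal × 3.785 L/gal = 339,514 L.
Mass of solution: 28.6 L × 1000 mL/L × 1.17 g/mL = 33,460 g.
Available chlorine delivered: 33,460 g × 0.118 = 3949 g as Cl₂.
Concentration rise: 3949 g / 339,514 L = 11.63 mg/L = 11.63 ppm.
Final FC: 2.6 + 11.63 = 14.23 ppm.

14.23 ppm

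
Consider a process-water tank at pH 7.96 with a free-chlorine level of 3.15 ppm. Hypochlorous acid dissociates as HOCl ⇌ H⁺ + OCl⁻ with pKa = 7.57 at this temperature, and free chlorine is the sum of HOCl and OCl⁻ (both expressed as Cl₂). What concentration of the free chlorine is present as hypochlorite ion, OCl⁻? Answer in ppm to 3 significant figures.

2.24 ppm

[OCl⁻]/[HOCl] = 10^(pH − pKa) = 10^(7.96 − 7.57) = 10^0.39 = 2.455.
Fraction as HOCl = 1 / (1 + 2.455) = 0.2895.
OCl⁻ = (1 − 0.2895) × 3.15 ppm = 2.238 ppm.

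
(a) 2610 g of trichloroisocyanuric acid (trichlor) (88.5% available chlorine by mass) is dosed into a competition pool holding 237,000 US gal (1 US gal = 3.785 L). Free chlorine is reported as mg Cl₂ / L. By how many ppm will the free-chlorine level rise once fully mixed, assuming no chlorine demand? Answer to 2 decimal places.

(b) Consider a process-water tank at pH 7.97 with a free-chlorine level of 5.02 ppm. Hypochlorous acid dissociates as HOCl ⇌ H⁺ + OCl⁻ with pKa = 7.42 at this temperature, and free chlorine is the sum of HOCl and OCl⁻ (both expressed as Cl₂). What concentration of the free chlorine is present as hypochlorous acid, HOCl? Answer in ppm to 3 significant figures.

(a) Volume: 237,000 US gal × 3.785 L/gal = 897,045 L.
(a) Available chlorine delivered: 2610 g × 0.885 = 2310 g as Cl₂.
(a) Concentration rise: 2310 g / 897,045 L = 2.575 mg/L = 2.57 ppm.

(b) [OCl⁻]/[HOCl] = 10^(pH − pKa) = 10^(7.97 − 7.42) = 10^0.55 = 3.548.
(b) Fraction as HOCl = 1 / (1 + 3.548) = 0.2199.
(b) HOCl = 0.2199 × 5.02 ppm = 1.104 ppm.

(a) 2.57 ppm; (b) 1.10 ppm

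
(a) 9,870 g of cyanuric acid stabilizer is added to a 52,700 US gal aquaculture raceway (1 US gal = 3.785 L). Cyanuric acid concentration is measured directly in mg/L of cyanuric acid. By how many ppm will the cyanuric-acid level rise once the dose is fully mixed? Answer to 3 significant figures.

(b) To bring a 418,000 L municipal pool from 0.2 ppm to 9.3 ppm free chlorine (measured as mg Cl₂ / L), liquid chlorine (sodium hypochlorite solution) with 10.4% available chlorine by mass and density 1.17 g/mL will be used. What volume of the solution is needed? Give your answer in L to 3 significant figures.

(a) 49.5 ppm; (b) 31.3 L

(a) Volume: 52,700 US gal × 3.785 L/gal = 199,470 L.
(a) Rise: 9,870 g / 199,470 L × 1000 = 49.48 mg/L.

(b) Chlorine deficit: 9.3 − 0.2 = 9.1 ppm = 9.1 mg/L as Cl₂.
(b) Cl₂ equivalent needed: 9.1 mg/L × 418,000 L = 3,804,000 mg = 3804 g.
(b) Product at 10.4% available chlorine: 3804 / 0.104 = 36,580 g.
(b) Volume at density 1.17 g/mL: 36,580 g ÷ 1.17 g/mL = 31,260 mL.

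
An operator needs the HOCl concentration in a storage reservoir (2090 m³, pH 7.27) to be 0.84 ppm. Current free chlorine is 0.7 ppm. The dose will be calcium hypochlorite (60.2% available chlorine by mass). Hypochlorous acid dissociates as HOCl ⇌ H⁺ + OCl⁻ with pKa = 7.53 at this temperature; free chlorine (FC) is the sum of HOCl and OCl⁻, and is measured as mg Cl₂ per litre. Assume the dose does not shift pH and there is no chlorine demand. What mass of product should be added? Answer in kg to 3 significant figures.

2.09 kg

Volume: 2090 m³ = 2,090,000 L.
[OCl⁻]/[HOCl] = 10^(pH − pKa) = 10^(7.27 − 7.53) = 0.5495; fraction as HOCl = 1/(1 + 0.5495) = 0.6454.
Free chlorine required for 0.84 ppm HOCl: 0.84 / 0.6454 = 1.302 ppm.
FC to add: 1.302 − 0.7 = 0.6016 mg/L as Cl₂.
Cl₂ equivalent: 0.6016 mg/L × 2,090,000 L = 1257 g.
Product at 60.2% available Cl: 1257 / 0.602 = 2089 g.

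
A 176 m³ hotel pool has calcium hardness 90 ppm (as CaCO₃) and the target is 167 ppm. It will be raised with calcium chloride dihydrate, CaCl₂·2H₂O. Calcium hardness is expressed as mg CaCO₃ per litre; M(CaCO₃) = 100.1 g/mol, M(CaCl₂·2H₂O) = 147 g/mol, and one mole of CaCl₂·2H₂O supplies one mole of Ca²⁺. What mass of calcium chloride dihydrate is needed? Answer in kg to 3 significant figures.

Volume: 176 m³ = 176,000 L.
Hardness to add: (167 − 90) = 77 mg/L as CaCO₃ × 176,000 L = 13,550 g as CaCO₃.
Moles of Ca²⁺ (1 mol Ca²⁺ ≡ 1 mol CaCO₃): 13,550 / 100.1 g/mol = 135.4 mol.
Mass of CaCl₂·2H₂O: 135.4 × 147 = 19,900 g.

19.9 kg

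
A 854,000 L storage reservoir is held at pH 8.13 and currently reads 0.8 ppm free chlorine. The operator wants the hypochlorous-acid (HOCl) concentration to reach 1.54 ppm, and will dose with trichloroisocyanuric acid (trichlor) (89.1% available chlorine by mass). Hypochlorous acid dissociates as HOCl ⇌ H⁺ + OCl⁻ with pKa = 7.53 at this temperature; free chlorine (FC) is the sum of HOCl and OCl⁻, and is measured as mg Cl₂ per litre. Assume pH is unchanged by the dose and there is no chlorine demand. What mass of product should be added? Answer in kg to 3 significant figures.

6.59 kg

[OCl⁻]/[HOCl] = 10^(pH − pKa) = 10^(8.13 − 7.53) = 3.981; fraction as HOCl = 1/(1 + 3.981) = 0.2008.
Free chlorine required for 1.54 ppm HOCl: 1.54 / 0.2008 = 7.671 ppm.
FC to add: 7.671 − 0.8 = 6.871 mg/L as Cl₂.
Cl₂ equivalent: 6.871 mg/L × 854,000 L = 5868 g.
Product at 89.1% available Cl: 5868 / 0.891 = 6586 g.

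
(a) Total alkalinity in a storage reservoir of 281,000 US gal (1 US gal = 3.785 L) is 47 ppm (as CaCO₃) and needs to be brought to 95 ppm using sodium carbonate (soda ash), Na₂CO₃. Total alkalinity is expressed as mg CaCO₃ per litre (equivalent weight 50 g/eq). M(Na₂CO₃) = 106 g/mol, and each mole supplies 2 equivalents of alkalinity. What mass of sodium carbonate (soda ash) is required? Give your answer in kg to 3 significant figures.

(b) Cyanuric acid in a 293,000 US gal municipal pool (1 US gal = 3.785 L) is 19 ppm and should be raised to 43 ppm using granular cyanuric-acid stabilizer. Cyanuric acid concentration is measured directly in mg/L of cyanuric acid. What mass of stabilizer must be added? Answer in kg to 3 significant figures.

(a) 54.1 kg; (b) 26.6 kg

(a) Volume: 281,000 US gal × 3.785 L/gal = 1,063,585 L.
(a) Alkalinity to add: (95 − 47) = 48 mg/L as CaCO₃ × 1,063,585 L = 51,050 g as CaCO₃.
(a) Equivalents: 51,050 g ÷ 50 g/eq = 1021 eq.
(a) Each mole of Na₂CO₃ supplies 2 eq, so 1021 / 2 = 510.5 mol.
(a) Mass: 510.5 mol × 106 g/mol = 54,120 g.

(b) Volume: 293,000 US gal × 3.785 L/gal = 1,109,005 L.
(b) CYA to add: (43 − 19) = 24 mg/L × 1,109,005 L = 26,620 g cyanuric acid.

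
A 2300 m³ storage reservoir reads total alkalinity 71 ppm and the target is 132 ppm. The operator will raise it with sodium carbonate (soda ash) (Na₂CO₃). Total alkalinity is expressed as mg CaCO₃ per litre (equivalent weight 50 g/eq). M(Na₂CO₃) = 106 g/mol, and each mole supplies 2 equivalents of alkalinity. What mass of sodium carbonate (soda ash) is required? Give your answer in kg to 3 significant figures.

Volume: 2300 m³ = 2,300,000 L.
Alkalinity to add: (132 − 71) = 61 mg/L as CaCO₃ × 2,300,000 L = 140,300 g as CaCO₃.
Equivalents: 140,300 g ÷ 50 g/eq = 2806 eq.
Each mole of Na₂CO₃ supplies 2 eq, so 2806 / 2 = 1403 mol.
Mass: 1403 mol × 106 g/mol = 148,700 g.

149 kg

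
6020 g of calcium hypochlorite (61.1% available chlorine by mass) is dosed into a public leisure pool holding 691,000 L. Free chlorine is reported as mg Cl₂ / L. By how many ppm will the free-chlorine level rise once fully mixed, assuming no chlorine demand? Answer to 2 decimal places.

5.32 ppm

Available chlorine delivered: 6020 g × 0.611 = 3678 g as Cl₂.
Concentration rise: 3678 g / 691,000 L = 5.323 mg/L = 5.32 ppm.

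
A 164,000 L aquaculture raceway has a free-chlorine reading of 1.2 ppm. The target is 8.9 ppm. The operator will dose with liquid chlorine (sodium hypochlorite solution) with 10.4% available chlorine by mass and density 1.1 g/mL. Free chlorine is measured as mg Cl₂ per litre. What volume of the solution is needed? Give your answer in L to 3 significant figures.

Chlorine deficit: 8.9 − 1.2 = 7.7 ppm = 7.7 mg/L as Cl₂.
Cl₂ equivalent needed: 7.7 mg/L × 164,000 L = 1,263,000 mg = 1263 g.
Product at 10.4% available chlorine: 1263 / 0.104 = 12,140 g.
Volume at density 1.1 g/mL: 12,140 g ÷ 1.1 g/mL = 11,040 mL.

11.0 L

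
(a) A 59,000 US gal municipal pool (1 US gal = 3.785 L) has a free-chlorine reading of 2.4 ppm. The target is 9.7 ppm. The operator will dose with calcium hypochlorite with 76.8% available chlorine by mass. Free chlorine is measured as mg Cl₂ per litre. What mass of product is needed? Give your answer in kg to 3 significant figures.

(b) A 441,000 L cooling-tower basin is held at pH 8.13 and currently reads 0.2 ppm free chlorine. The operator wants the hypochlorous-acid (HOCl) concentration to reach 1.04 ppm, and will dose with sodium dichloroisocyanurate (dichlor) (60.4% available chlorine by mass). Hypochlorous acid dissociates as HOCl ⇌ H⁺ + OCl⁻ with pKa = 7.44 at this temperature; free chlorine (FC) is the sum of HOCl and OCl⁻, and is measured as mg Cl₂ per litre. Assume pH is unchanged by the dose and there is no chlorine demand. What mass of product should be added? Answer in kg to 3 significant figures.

(a) Volume: 59,000 US gal × 3.785 L/gal = 223,315 L.
(a) Chlorine deficit: 9.7 − 2.4 = 7.3 ppm = 7.3 mg/L as Cl₂.
(a) Cl₂ equivalent needed: 7.3 mg/L × 223,315 L = 1,630,000 mg = 1630 g.
(a) Product at 76.8% available chlorine: 1630 / 0.768 = 2123 g.

(b) [OCl⁻]/[HOCl] = 10^(pH − pKa) = 10^(8.13 − 7.44) = 4.898; fraction as HOCl = 1/(1 + 4.898) = 0.1696.
(b) Free chlorine required for 1.04 ppm HOCl: 1.04 / 0.1696 = 6.134 ppm.
(b) FC to add: 6.134 − 0.2 = 5.934 mg/L as Cl₂.
(b) Cl₂ equivalent: 5.934 mg/L × 441,000 L = 2617 g.
(b) Product at 60.4% available Cl: 2617 / 0.604 = 4332 g.

(a) 2.12 kg; (b) 4.33 kg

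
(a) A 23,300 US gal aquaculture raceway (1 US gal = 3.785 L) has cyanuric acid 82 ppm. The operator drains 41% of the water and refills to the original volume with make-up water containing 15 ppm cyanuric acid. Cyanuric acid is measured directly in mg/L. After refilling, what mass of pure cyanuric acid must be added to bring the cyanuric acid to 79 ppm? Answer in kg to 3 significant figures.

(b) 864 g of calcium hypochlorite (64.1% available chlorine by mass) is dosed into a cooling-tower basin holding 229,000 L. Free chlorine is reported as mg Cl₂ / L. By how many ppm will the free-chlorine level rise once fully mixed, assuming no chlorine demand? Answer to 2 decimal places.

(a) 2.16 kg; (b) 2.42 ppm

(a) Volume: 23,300 US gal × 3.785 L/gal = 88,190 L.
(a) After draining 41% and refilling: 82 × 0.59 + 15 × 0.41 = 54.53 ppm.
(a) Deficit to target: 79 − 54.53 = 24.47 mg/L.
(a) Mass: 24.47 mg/L × 88,190 L = 2158 g cyanuric acid.

(b) Available chlorine delivered: 864 g × 0.641 = 553.8 g as Cl₂.
(b) Concentration rise: 553.8 g / 229,000 L = 2.418 mg/L = 2.42 ppm.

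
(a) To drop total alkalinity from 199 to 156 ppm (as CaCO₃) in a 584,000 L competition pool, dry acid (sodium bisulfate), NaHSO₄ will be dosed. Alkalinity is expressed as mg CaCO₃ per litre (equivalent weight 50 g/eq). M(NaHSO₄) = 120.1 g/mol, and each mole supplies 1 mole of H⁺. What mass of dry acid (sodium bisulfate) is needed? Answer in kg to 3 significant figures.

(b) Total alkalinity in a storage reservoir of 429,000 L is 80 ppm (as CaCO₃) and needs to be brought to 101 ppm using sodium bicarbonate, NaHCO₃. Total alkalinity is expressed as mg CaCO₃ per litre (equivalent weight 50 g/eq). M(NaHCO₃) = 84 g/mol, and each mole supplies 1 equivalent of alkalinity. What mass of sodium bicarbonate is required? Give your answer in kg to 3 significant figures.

(a) Alkalinity to neutralize: (199 − 156) = 43 mg/L as CaCO₃ × 584,000 L = 25,110 g as CaCO₃.
(a) Equivalents of H⁺ required: 25,110 ÷ 50 g/eq = 502.2 eq = 502.2 mol NaHSO₄.
(a) Mass of NaHSO₄: 502.2 × 120.1 = 60,320 g.

(b) Alkalinity to add: (101 − 80) = 21 mg/L as CaCO₃ × 429,000 L = 9009 g as CaCO₃.
(b) Equivalents: 9009 g ÷ 50 g/eq = 180.2 eq.
(b) NaHCO₃ supplies 1 eq per mole → 180.2 mol.
(b) Mass: 180.2 mol × 84 g/mol = 15,140 g.

(a) 60.3 kg; (b) 15.1 kg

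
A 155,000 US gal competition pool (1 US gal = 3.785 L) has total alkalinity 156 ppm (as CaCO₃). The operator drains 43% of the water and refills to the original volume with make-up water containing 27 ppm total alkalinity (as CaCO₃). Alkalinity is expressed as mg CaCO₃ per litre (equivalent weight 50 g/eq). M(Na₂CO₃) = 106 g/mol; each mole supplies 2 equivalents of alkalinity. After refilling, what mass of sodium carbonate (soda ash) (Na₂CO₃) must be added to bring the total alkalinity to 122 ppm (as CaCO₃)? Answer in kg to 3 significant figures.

13.4 kg

Volume: 155,000 US gal × 3.785 L/gal = 586,675 L.
After draining 43% and refilling: 156 × 0.57 + 27 × 0.43 = 100.53 ppm.
Deficit to target: 122 − 100.53 = 21.47 mg/L.
As CaCO₃: 21.47 mg/L × 586,675 L = 12,600 g; ÷ 50 g/eq ÷ 2 = 126 mol Na₂CO₃.
Mass: 126 × 106 = 13,350 g.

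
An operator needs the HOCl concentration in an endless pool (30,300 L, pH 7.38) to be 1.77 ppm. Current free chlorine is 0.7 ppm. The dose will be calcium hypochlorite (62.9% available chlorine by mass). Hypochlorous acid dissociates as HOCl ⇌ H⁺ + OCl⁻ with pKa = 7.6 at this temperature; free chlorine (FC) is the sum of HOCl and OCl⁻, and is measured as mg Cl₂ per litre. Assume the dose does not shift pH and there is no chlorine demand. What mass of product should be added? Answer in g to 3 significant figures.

103 g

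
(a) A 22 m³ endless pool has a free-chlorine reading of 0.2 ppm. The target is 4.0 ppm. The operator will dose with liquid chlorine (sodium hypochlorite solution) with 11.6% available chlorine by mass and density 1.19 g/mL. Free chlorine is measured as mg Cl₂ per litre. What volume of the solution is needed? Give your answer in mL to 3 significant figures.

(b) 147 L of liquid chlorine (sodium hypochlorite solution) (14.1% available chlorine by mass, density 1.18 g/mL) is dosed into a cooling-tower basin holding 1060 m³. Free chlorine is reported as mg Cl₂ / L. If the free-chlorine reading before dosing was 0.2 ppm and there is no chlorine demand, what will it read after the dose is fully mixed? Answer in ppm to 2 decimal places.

(a) 606 mL; (b) 23.27 ppm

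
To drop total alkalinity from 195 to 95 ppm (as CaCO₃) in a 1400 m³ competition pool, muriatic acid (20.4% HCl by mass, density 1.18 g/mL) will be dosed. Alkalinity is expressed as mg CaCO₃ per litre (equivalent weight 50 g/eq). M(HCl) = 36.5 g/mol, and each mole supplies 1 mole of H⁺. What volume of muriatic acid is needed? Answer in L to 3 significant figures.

425 L

Volume: 1400 m³ = 1,400,000 L.
Alkalinity to neutralize: (195 − 95) = 100 mg/L as CaCO₃ × 1,400,000 L = 140,000 g as CaCO₃.
Equivalents of H⁺ required: 140,000 ÷ 50 g/eq = 2800 eq = 2800 mol HCl.
Mass of HCl: 2800 × 36.5 = 102,200 g.
Mass of 20.4% solution: 102,200 / 0.204 = 501,000 g.
Volume: 501,000 g ÷ 1.18 g/mL = 424,600 mL.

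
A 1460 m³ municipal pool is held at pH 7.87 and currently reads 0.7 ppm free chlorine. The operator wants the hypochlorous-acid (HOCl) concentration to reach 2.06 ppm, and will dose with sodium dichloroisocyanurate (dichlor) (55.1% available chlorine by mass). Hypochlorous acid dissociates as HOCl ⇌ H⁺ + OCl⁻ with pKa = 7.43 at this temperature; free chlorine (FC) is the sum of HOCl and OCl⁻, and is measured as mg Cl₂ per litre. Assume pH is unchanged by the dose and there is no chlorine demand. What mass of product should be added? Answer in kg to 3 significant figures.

Volume: 1460 m³ = 1,460,000 L.
[OCl⁻]/[HOCl] = 10^(pH − pKa) = 10^(7.87 − 7.43) = 2.754; fraction as HOCl = 1/(1 + 2.754) = 0.2664.
Free chlorine required for 2.06 ppm HOCl: 2.06 / 0.2664 = 7.734 ppm.
FC to add: 7.734 − 0.7 = 7.034 mg/L as Cl₂.
Cl₂ equivalent: 7.034 mg/L × 1,460,000 L = 10,270 g.
Product at 55.1% available Cl: 10,270 / 0.551 = 18,640 g.

18.6 kg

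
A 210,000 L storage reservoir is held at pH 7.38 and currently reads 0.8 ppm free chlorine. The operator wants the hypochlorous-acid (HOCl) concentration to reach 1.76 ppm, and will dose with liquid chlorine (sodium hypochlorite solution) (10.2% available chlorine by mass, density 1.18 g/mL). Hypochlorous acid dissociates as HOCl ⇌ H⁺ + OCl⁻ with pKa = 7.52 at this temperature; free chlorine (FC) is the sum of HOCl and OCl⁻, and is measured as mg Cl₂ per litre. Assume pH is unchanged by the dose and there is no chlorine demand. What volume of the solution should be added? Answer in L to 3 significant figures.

[OCl⁻]/[HOCl] = 10^(pH − pKa) = 10^(7.38 − 7.52) = 0.7244; fraction as HOCl = 1/(1 + 0.7244) = 0.5799.
Free chlorine required for 1.76 ppm HOCl: 1.76 / 0.5799 = 3.035 ppm.
FC to add: 3.035 − 0.8 = 2.235 mg/L as Cl₂.
Cl₂ equivalent: 2.235 mg/L × 210,000 L = 469.4 g.
Product at 10.2% available Cl: 469.4 / 0.102 = 4601 g.
Volume: 4601 g ÷ 1.18 g/mL = 3900 mL.

3.90 L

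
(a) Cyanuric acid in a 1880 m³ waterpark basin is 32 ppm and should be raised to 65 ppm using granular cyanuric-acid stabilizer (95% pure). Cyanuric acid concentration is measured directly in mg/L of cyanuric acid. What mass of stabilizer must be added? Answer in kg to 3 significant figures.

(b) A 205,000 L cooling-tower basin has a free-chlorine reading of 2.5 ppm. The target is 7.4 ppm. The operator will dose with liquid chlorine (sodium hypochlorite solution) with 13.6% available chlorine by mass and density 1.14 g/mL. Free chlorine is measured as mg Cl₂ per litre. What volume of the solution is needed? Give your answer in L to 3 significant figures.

(a) 65.3 kg; (b) 6.48 L

(a) Volume: 1880 m³ = 1,880,000 L.
(a) CYA to add: (65 − 32) = 33 mg/L × 1,880,000 L = 62,040 g cyanuric acid.
(a) At 95% purity: 62,040 / 0.95 = 65,310 g product.

(b) Chlorine deficit: 7.4 − 2.5 = 4.9 ppm = 4.9 mg/L as Cl₂.
(b) Cl₂ equivalent needed: 4.9 mg/L × 205,000 L = 1,005,000 mg = 1005 g.
(b) Product at 13.6% available chlorine: 1005 / 0.136 = 7386 g.
(b) Volume at density 1.14 g/mL: 7386 g ÷ 1.14 g/mL = 6479 mL.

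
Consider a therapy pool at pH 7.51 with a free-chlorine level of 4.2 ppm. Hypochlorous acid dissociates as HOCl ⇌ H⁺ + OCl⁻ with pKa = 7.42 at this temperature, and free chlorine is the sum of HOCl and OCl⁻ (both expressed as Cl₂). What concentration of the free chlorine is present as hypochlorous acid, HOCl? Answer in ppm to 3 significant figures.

[OCl⁻]/[HOCl] = 10^(pH − pKa) = 10^(7.51 − 7.42) = 10^0.09 = 1.23.
Fraction as HOCl = 1 / (1 + 1.23) = 0.4484.
HOCl = 0.4484 × 4.2 ppm = 1.883 ppm.

1.88 ppm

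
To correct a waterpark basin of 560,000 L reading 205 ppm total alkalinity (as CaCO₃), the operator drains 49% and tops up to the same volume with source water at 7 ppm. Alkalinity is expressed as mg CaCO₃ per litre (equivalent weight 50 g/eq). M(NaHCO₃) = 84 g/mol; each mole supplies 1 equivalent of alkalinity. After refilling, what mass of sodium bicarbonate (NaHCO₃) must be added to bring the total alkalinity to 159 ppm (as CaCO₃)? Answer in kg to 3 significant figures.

After draining 49% and refilling: 205 × 0.51 + 7 × 0.49 = 107.98 ppm.
Deficit to target: 159 − 107.98 = 51.02 mg/L.
As CaCO₃: 51.02 mg/L × 560,000 L = 28,570 g; ÷ 50 g/eq ÷ 1 = 571.4 mol NaHCO₃.
Mass: 571.4 × 84 = 48,000 g.

48.0 kg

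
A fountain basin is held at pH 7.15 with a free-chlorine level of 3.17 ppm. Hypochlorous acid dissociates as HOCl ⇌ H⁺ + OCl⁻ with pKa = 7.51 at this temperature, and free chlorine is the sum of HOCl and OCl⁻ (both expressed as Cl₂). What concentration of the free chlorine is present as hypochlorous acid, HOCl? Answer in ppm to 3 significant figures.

[OCl⁻]/[HOCl] = 10^(pH − pKa) = 10^(7.15 − 7.51) = 10^-0.36 = 0.4365.
Fraction as HOCl = 1 / (1 + 0.4365) = 0.6961.
HOCl = 0.6961 × 3.17 ppm = 2.207 ppm.

2.21 ppm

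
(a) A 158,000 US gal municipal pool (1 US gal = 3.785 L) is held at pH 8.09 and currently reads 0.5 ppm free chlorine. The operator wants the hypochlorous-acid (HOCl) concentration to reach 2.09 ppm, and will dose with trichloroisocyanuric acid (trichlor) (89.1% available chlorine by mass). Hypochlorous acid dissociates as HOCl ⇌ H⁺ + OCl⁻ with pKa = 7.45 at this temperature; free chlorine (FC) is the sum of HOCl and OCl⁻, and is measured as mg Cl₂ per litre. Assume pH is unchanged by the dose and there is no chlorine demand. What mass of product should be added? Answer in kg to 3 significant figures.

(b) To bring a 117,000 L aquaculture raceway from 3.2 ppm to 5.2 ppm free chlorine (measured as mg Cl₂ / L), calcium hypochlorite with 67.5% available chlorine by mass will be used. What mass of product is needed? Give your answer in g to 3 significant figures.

(a) 7.19 kg; (b) 347 g

(a) Volume: 158,000 US gal × 3.785 L/gal = 598,030 L.
(a) [OCl⁻]/[HOCl] = 10^(pH − pKa) = 10^(8.09 − 7.45) = 4.365; fraction as HOCl = 1/(1 + 4.365) = 0.1864.
(a) Free chlorine required for 2.09 ppm HOCl: 2.09 / 0.1864 = 11.21 ppm.
(a) FC to add: 11.21 − 0.5 = 10.71 mg/L as Cl₂.
(a) Cl₂ equivalent: 10.71 mg/L × 598,030 L = 6407 g.
(a) Product at 89.1% available Cl: 6407 / 0.891 = 7191 g.

(b) Chlorine deficit: 5.2 − 3.2 = 2 ppm = 2 mg/L as Cl₂.
(b) Cl₂ equivalent needed: 2 mg/L × 117,000 L = 234,000 mg = 234 g.
(b) Product at 67.5% available chlorine: 234 / 0.675 = 346.7 g.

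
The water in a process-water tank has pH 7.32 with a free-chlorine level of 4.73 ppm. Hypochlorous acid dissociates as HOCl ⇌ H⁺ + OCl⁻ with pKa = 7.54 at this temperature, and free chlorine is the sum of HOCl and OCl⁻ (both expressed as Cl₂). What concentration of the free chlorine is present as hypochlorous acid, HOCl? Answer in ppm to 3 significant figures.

2.95 ppm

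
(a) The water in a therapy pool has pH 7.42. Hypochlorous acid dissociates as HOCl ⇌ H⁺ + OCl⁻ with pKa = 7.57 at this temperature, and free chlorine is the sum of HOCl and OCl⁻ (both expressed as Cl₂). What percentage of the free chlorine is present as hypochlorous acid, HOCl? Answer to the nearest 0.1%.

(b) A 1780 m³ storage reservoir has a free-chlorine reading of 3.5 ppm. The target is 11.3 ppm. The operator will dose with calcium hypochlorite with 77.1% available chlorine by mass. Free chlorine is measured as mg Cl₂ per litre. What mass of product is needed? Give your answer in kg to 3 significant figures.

(a) 58.5%; (b) 18.0 kg

(a) [OCl⁻]/[HOCl] = 10^(pH − pKa) = 10^(7.42 − 7.57) = 10^-0.15 = 0.7079.
(a) Fraction as HOCl = 1 / (1 + 0.7079) = 0.5855.

(b) Volume: 1780 m³ = 1,780,000 L.
(b) Chlorine deficit: 11.3 − 3.5 = 7.8 ppm = 7.8 mg/L as Cl₂.
(b) Cl₂ equivalent needed: 7.8 mg/L × 1,780,000 L = 13,880,000 mg = 13,880 g.
(b) Product at 77.1% available chlorine: 13,880 / 0.771 = 18,010 g.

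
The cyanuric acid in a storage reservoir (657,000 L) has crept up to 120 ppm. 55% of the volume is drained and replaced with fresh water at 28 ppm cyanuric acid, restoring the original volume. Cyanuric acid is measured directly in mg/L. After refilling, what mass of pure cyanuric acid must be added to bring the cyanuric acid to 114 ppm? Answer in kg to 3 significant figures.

After draining 55% and refilling: 120 × 0.45 + 28 × 0.55 = 69.4 ppm.
Deficit to target: 114 − 69.4 = 44.6 mg/L.
Mass: 44.6 mg/L × 657,000 L = 29,300 g cyanuric acid.

29.3 kg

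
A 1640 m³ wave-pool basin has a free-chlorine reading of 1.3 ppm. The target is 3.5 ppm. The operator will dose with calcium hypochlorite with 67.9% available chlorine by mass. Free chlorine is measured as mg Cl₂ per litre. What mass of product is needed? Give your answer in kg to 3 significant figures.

5.31 kg

Volume: 1640 m³ = 1,640,000 L.
Chlorine deficit: 3.5 − 1.3 = 2.2 ppm = 2.2 mg/L as Cl₂.
Cl₂ equivalent needed: 2.2 mg/L × 1,640,000 L = 3,608,000 mg = 3608 g.
Product at 67.9% available chlorine: 3608 / 0.679 = 5314 g.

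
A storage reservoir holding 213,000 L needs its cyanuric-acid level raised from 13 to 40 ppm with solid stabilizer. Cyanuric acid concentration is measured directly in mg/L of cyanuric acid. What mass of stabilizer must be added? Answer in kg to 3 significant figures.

CYA to add: (40 − 13) = 27 mg/L × 213,000 L = 5751 g cyanuric acid.

5.75 kg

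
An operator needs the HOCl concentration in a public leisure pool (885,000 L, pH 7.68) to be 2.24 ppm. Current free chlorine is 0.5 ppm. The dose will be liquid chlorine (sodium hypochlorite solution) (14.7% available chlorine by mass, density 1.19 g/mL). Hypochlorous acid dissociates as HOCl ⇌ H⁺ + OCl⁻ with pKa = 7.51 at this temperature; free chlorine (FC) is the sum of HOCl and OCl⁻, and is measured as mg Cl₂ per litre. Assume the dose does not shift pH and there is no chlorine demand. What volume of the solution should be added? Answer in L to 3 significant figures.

25.6 L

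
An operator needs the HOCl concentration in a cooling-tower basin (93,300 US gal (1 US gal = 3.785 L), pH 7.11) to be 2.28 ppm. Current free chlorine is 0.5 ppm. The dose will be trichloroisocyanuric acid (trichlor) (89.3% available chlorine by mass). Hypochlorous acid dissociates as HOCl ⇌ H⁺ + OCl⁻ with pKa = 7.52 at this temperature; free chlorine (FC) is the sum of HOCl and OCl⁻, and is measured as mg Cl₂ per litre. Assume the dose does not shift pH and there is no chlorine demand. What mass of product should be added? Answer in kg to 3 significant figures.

Volume: 93,300 US gal × 3.785 L/gal = 353,140 L.
[OCl⁻]/[HOCl] = 10^(pH − pKa) = 10^(7.11 − 7.52) = 0.389; fraction as HOCl = 1/(1 + 0.389) = 0.7199.
Free chlorine required for 2.28 ppm HOCl: 2.28 / 0.7199 = 3.167 ppm.
FC to add: 3.167 − 0.5 = 2.667 mg/L as Cl₂.
Cl₂ equivalent: 2.667 mg/L × 353,140 L = 941.8 g.
Product at 89.3% available Cl: 941.8 / 0.893 = 1055 g.

1.05 kg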